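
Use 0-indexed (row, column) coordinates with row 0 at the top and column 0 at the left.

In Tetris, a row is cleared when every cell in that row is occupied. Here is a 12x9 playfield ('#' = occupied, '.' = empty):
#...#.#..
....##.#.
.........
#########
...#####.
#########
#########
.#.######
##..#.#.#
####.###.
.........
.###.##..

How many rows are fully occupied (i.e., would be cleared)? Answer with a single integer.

Check each row:
  row 0: 6 empty cells -> not full
  row 1: 6 empty cells -> not full
  row 2: 9 empty cells -> not full
  row 3: 0 empty cells -> FULL (clear)
  row 4: 4 empty cells -> not full
  row 5: 0 empty cells -> FULL (clear)
  row 6: 0 empty cells -> FULL (clear)
  row 7: 2 empty cells -> not full
  row 8: 4 empty cells -> not full
  row 9: 2 empty cells -> not full
  row 10: 9 empty cells -> not full
  row 11: 4 empty cells -> not full
Total rows cleared: 3

Answer: 3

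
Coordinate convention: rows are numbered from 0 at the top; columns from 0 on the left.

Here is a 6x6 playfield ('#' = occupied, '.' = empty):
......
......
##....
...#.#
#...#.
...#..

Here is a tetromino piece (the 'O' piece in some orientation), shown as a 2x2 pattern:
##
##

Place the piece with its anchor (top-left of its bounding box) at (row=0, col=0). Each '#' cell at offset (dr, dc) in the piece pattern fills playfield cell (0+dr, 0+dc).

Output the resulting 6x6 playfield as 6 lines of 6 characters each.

Fill (0+0,0+0) = (0,0)
Fill (0+0,0+1) = (0,1)
Fill (0+1,0+0) = (1,0)
Fill (0+1,0+1) = (1,1)

Answer: ##....
##....
##....
...#.#
#...#.
...#..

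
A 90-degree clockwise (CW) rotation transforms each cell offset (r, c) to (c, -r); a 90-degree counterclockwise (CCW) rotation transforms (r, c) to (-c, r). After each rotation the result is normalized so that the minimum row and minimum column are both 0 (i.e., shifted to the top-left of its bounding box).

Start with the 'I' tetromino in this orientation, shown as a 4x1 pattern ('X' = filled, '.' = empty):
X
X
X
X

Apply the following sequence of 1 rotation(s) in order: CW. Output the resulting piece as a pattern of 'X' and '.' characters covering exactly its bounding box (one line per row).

Start:
X
X
X
X
After rotation 1 (CW):
XXXX

Answer: XXXX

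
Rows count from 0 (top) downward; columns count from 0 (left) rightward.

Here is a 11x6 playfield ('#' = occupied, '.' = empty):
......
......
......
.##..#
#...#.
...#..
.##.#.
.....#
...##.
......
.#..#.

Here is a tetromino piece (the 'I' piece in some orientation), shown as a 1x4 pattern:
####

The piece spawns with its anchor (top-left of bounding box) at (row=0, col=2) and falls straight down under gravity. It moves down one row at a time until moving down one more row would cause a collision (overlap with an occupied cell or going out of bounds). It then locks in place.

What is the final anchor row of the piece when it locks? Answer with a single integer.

Answer: 2

Derivation:
Spawn at (row=0, col=2). Try each row:
  row 0: fits
  row 1: fits
  row 2: fits
  row 3: blocked -> lock at row 2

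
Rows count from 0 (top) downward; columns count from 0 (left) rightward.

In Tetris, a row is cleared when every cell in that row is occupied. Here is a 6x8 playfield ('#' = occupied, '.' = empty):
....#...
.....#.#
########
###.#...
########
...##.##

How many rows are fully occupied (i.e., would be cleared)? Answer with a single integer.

Answer: 2

Derivation:
Check each row:
  row 0: 7 empty cells -> not full
  row 1: 6 empty cells -> not full
  row 2: 0 empty cells -> FULL (clear)
  row 3: 4 empty cells -> not full
  row 4: 0 empty cells -> FULL (clear)
  row 5: 4 empty cells -> not full
Total rows cleared: 2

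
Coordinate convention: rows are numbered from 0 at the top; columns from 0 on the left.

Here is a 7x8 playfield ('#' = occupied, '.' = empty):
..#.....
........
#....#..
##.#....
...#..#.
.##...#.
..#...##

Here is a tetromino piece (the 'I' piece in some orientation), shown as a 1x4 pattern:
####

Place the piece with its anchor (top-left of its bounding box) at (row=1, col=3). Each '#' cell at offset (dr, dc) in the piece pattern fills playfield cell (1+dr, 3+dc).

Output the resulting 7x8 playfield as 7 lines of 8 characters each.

Answer: ..#.....
...####.
#....#..
##.#....
...#..#.
.##...#.
..#...##

Derivation:
Fill (1+0,3+0) = (1,3)
Fill (1+0,3+1) = (1,4)
Fill (1+0,3+2) = (1,5)
Fill (1+0,3+3) = (1,6)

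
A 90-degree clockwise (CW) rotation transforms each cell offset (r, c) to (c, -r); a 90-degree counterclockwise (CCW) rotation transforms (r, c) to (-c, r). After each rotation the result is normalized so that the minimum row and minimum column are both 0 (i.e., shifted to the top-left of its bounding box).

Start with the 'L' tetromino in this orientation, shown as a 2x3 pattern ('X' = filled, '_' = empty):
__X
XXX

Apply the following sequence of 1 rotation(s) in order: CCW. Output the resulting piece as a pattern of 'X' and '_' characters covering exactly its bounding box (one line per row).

Answer: XX
_X
_X

Derivation:
Start:
__X
XXX
After rotation 1 (CCW):
XX
_X
_X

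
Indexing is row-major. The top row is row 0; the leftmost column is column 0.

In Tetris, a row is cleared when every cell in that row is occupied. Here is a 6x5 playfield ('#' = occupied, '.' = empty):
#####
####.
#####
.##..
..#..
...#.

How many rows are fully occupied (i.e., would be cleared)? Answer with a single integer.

Check each row:
  row 0: 0 empty cells -> FULL (clear)
  row 1: 1 empty cell -> not full
  row 2: 0 empty cells -> FULL (clear)
  row 3: 3 empty cells -> not full
  row 4: 4 empty cells -> not full
  row 5: 4 empty cells -> not full
Total rows cleared: 2

Answer: 2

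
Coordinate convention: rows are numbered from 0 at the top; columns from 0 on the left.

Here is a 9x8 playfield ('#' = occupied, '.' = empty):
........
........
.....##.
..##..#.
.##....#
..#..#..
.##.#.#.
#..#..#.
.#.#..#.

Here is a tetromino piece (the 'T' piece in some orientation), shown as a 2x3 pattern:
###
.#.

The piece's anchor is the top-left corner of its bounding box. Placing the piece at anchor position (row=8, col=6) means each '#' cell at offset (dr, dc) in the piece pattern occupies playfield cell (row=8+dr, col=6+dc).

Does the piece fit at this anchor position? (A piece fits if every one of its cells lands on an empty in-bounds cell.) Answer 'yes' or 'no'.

Answer: no

Derivation:
Check each piece cell at anchor (8, 6):
  offset (0,0) -> (8,6): occupied ('#') -> FAIL
  offset (0,1) -> (8,7): empty -> OK
  offset (0,2) -> (8,8): out of bounds -> FAIL
  offset (1,1) -> (9,7): out of bounds -> FAIL
All cells valid: no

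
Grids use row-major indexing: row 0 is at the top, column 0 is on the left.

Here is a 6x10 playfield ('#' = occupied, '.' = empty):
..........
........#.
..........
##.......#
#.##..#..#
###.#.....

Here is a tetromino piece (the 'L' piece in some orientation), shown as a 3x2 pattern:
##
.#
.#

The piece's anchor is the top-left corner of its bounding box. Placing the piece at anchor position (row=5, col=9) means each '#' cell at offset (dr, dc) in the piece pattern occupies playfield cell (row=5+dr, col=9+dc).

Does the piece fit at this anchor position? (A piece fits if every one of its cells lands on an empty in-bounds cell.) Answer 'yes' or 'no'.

Check each piece cell at anchor (5, 9):
  offset (0,0) -> (5,9): empty -> OK
  offset (0,1) -> (5,10): out of bounds -> FAIL
  offset (1,1) -> (6,10): out of bounds -> FAIL
  offset (2,1) -> (7,10): out of bounds -> FAIL
All cells valid: no

Answer: no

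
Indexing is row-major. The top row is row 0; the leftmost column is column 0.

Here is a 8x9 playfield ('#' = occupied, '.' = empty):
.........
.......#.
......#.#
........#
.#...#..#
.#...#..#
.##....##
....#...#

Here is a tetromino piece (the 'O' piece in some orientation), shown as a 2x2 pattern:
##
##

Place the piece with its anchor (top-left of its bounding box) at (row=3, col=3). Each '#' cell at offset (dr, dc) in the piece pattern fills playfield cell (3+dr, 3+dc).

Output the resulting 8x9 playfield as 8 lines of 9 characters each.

Fill (3+0,3+0) = (3,3)
Fill (3+0,3+1) = (3,4)
Fill (3+1,3+0) = (4,3)
Fill (3+1,3+1) = (4,4)

Answer: .........
.......#.
......#.#
...##...#
.#.###..#
.#...#..#
.##....##
....#...#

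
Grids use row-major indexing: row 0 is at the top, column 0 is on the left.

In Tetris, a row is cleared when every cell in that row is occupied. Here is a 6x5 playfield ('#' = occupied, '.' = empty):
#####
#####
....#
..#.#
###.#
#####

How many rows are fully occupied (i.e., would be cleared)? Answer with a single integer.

Answer: 3

Derivation:
Check each row:
  row 0: 0 empty cells -> FULL (clear)
  row 1: 0 empty cells -> FULL (clear)
  row 2: 4 empty cells -> not full
  row 3: 3 empty cells -> not full
  row 4: 1 empty cell -> not full
  row 5: 0 empty cells -> FULL (clear)
Total rows cleared: 3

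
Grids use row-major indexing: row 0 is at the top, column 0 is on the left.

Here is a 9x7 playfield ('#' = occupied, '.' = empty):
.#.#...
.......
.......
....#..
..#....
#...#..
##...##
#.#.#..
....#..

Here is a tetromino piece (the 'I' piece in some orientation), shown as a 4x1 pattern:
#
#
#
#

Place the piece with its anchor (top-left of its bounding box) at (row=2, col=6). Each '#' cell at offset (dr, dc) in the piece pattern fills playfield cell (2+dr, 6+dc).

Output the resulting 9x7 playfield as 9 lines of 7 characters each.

Answer: .#.#...
.......
......#
....#.#
..#...#
#...#.#
##...##
#.#.#..
....#..

Derivation:
Fill (2+0,6+0) = (2,6)
Fill (2+1,6+0) = (3,6)
Fill (2+2,6+0) = (4,6)
Fill (2+3,6+0) = (5,6)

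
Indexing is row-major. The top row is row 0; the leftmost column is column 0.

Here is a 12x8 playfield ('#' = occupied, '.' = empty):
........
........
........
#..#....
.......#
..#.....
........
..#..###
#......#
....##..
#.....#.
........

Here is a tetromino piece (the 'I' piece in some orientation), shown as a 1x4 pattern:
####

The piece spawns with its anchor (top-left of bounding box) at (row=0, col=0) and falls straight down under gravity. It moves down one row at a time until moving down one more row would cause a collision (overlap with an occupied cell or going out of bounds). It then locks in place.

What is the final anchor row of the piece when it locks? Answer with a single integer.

Spawn at (row=0, col=0). Try each row:
  row 0: fits
  row 1: fits
  row 2: fits
  row 3: blocked -> lock at row 2

Answer: 2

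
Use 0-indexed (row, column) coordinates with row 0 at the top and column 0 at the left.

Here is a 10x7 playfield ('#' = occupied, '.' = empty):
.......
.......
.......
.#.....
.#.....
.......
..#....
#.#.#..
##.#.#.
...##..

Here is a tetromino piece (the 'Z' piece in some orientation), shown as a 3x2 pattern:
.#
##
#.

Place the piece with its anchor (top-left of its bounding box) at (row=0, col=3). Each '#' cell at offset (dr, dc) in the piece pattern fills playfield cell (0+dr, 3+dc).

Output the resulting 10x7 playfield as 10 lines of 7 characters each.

Fill (0+0,3+1) = (0,4)
Fill (0+1,3+0) = (1,3)
Fill (0+1,3+1) = (1,4)
Fill (0+2,3+0) = (2,3)

Answer: ....#..
...##..
...#...
.#.....
.#.....
.......
..#....
#.#.#..
##.#.#.
...##..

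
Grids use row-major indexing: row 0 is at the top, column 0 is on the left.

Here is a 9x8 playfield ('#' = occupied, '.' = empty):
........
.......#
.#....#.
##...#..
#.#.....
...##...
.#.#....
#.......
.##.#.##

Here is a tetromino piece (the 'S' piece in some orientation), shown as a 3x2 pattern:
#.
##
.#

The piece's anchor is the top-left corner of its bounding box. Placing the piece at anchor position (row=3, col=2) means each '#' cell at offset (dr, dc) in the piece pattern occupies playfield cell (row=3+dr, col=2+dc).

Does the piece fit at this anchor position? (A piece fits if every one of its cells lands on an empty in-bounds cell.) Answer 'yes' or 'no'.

Answer: no

Derivation:
Check each piece cell at anchor (3, 2):
  offset (0,0) -> (3,2): empty -> OK
  offset (1,0) -> (4,2): occupied ('#') -> FAIL
  offset (1,1) -> (4,3): empty -> OK
  offset (2,1) -> (5,3): occupied ('#') -> FAIL
All cells valid: no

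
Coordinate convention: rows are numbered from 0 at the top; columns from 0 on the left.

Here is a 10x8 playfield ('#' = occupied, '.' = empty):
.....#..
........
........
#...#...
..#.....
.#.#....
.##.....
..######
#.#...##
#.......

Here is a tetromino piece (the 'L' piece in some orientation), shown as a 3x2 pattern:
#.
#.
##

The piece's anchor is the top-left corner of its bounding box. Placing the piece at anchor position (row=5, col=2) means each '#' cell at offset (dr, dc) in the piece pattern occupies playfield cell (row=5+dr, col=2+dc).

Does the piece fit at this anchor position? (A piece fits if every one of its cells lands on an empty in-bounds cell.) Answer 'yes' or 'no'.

Answer: no

Derivation:
Check each piece cell at anchor (5, 2):
  offset (0,0) -> (5,2): empty -> OK
  offset (1,0) -> (6,2): occupied ('#') -> FAIL
  offset (2,0) -> (7,2): occupied ('#') -> FAIL
  offset (2,1) -> (7,3): occupied ('#') -> FAIL
All cells valid: no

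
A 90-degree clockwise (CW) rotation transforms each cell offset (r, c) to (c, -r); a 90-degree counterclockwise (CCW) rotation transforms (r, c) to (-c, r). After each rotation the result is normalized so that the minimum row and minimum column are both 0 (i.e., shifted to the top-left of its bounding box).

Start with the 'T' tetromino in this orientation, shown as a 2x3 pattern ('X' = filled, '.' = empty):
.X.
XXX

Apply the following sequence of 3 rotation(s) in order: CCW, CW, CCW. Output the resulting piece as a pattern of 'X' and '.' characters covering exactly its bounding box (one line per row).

Start:
.X.
XXX
After rotation 1 (CCW):
.X
XX
.X
After rotation 2 (CW):
.X.
XXX
After rotation 3 (CCW):
.X
XX
.X

Answer: .X
XX
.X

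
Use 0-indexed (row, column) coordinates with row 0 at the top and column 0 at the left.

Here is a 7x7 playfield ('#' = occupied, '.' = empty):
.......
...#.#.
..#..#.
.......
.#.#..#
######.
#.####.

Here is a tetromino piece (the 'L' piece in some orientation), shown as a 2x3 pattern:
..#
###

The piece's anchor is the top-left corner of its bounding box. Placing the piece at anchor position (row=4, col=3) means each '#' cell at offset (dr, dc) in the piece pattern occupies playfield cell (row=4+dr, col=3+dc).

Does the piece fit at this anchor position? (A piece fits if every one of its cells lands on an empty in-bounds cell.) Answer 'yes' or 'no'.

Check each piece cell at anchor (4, 3):
  offset (0,2) -> (4,5): empty -> OK
  offset (1,0) -> (5,3): occupied ('#') -> FAIL
  offset (1,1) -> (5,4): occupied ('#') -> FAIL
  offset (1,2) -> (5,5): occupied ('#') -> FAIL
All cells valid: no

Answer: no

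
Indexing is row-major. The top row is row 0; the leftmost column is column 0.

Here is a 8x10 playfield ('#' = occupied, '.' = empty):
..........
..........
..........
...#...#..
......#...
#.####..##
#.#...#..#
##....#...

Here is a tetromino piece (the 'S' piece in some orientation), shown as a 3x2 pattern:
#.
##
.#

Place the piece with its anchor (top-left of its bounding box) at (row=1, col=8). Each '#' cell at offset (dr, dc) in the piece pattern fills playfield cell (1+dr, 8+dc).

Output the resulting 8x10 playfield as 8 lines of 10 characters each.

Answer: ..........
........#.
........##
...#...#.#
......#...
#.####..##
#.#...#..#
##....#...

Derivation:
Fill (1+0,8+0) = (1,8)
Fill (1+1,8+0) = (2,8)
Fill (1+1,8+1) = (2,9)
Fill (1+2,8+1) = (3,9)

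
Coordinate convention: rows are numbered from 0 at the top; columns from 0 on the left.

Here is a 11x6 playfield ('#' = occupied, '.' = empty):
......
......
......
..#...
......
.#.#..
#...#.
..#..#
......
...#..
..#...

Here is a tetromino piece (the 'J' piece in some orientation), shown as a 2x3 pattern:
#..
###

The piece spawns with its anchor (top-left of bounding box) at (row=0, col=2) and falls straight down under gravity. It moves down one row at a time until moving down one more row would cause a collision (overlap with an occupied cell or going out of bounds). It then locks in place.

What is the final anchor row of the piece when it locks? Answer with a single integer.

Answer: 1

Derivation:
Spawn at (row=0, col=2). Try each row:
  row 0: fits
  row 1: fits
  row 2: blocked -> lock at row 1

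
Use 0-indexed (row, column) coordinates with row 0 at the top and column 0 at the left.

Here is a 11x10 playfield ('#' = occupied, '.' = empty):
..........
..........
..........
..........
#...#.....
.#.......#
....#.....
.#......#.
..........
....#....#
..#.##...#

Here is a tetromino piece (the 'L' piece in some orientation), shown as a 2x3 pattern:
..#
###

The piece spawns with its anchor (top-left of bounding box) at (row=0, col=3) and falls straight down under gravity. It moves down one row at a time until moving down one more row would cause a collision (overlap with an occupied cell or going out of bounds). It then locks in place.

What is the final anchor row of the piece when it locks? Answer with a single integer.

Spawn at (row=0, col=3). Try each row:
  row 0: fits
  row 1: fits
  row 2: fits
  row 3: blocked -> lock at row 2

Answer: 2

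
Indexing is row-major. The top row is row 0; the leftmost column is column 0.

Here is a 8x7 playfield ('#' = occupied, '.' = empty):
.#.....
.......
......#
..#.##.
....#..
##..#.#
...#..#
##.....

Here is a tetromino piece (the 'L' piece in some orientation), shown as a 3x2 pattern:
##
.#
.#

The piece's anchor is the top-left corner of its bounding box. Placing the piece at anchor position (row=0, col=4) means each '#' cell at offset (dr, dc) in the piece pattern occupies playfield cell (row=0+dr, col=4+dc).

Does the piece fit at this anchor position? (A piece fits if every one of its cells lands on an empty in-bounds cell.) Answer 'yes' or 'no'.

Check each piece cell at anchor (0, 4):
  offset (0,0) -> (0,4): empty -> OK
  offset (0,1) -> (0,5): empty -> OK
  offset (1,1) -> (1,5): empty -> OK
  offset (2,1) -> (2,5): empty -> OK
All cells valid: yes

Answer: yes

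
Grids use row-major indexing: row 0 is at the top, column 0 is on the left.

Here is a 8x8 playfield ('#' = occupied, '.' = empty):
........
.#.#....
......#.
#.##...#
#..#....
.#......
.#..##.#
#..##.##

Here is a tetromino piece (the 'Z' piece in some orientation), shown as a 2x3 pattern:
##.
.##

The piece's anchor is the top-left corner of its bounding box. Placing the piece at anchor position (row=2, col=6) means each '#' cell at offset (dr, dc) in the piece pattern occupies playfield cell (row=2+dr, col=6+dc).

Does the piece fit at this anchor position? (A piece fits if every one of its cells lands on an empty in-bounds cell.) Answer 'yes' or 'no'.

Answer: no

Derivation:
Check each piece cell at anchor (2, 6):
  offset (0,0) -> (2,6): occupied ('#') -> FAIL
  offset (0,1) -> (2,7): empty -> OK
  offset (1,1) -> (3,7): occupied ('#') -> FAIL
  offset (1,2) -> (3,8): out of bounds -> FAIL
All cells valid: no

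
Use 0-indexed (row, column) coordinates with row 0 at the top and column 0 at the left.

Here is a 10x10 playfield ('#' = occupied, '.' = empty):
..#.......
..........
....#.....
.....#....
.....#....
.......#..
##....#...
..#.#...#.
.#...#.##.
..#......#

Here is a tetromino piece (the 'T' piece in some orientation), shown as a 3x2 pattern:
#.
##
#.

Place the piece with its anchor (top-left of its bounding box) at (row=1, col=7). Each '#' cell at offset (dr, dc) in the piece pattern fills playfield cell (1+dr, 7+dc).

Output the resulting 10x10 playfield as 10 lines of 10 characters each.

Fill (1+0,7+0) = (1,7)
Fill (1+1,7+0) = (2,7)
Fill (1+1,7+1) = (2,8)
Fill (1+2,7+0) = (3,7)

Answer: ..#.......
.......#..
....#..##.
.....#.#..
.....#....
.......#..
##....#...
..#.#...#.
.#...#.##.
..#......#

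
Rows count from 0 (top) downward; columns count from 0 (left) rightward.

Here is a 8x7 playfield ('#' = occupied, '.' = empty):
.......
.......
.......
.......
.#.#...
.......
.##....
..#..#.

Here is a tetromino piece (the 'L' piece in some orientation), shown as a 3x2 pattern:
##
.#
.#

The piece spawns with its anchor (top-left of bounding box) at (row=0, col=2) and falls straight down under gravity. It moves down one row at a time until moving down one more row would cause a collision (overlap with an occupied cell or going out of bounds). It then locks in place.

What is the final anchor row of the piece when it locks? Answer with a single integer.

Answer: 1

Derivation:
Spawn at (row=0, col=2). Try each row:
  row 0: fits
  row 1: fits
  row 2: blocked -> lock at row 1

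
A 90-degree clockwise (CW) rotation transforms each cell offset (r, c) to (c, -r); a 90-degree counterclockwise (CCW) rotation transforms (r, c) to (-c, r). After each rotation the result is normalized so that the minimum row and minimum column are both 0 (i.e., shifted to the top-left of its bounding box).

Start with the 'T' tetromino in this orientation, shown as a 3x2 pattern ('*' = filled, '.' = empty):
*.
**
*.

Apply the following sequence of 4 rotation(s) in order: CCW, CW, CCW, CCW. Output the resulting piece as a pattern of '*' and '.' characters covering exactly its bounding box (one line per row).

Answer: .*
**
.*

Derivation:
Start:
*.
**
*.
After rotation 1 (CCW):
.*.
***
After rotation 2 (CW):
*.
**
*.
After rotation 3 (CCW):
.*.
***
After rotation 4 (CCW):
.*
**
.*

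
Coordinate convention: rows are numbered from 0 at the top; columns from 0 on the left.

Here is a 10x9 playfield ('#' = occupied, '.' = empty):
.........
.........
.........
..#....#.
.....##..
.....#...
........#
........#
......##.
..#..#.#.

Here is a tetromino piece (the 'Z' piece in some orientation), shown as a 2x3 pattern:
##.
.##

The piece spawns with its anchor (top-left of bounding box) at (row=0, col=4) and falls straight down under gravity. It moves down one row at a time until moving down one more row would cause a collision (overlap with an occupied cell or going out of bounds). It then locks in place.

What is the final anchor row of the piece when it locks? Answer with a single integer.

Answer: 2

Derivation:
Spawn at (row=0, col=4). Try each row:
  row 0: fits
  row 1: fits
  row 2: fits
  row 3: blocked -> lock at row 2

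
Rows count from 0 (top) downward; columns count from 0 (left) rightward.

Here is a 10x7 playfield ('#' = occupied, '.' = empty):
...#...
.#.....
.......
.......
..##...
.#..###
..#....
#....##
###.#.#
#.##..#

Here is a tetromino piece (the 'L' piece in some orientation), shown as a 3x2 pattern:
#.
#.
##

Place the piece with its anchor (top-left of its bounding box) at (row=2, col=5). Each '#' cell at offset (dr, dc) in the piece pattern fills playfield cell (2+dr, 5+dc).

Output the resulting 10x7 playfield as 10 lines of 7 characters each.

Fill (2+0,5+0) = (2,5)
Fill (2+1,5+0) = (3,5)
Fill (2+2,5+0) = (4,5)
Fill (2+2,5+1) = (4,6)

Answer: ...#...
.#.....
.....#.
.....#.
..##.##
.#..###
..#....
#....##
###.#.#
#.##..#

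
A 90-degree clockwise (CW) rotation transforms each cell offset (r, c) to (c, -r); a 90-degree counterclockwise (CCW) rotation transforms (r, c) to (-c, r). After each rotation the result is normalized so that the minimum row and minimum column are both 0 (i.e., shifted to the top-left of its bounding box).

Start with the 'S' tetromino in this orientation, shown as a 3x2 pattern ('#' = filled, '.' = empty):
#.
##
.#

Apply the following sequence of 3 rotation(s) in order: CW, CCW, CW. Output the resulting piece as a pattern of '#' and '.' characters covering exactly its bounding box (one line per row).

Answer: .##
##.

Derivation:
Start:
#.
##
.#
After rotation 1 (CW):
.##
##.
After rotation 2 (CCW):
#.
##
.#
After rotation 3 (CW):
.##
##.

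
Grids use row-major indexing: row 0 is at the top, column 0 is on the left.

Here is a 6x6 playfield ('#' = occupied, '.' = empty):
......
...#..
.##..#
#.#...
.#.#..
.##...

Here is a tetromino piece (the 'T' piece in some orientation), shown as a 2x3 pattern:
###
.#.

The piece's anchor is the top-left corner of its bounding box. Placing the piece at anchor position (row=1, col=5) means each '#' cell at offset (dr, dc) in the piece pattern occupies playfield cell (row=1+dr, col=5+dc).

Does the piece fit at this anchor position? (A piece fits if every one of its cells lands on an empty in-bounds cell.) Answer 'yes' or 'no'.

Answer: no

Derivation:
Check each piece cell at anchor (1, 5):
  offset (0,0) -> (1,5): empty -> OK
  offset (0,1) -> (1,6): out of bounds -> FAIL
  offset (0,2) -> (1,7): out of bounds -> FAIL
  offset (1,1) -> (2,6): out of bounds -> FAIL
All cells valid: no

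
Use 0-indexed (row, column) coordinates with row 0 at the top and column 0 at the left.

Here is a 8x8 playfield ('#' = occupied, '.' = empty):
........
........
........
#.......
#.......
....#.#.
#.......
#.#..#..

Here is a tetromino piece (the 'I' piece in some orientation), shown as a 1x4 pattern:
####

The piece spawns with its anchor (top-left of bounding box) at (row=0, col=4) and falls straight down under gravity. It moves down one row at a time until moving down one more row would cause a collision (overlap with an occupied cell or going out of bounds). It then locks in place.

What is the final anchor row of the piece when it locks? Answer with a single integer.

Answer: 4

Derivation:
Spawn at (row=0, col=4). Try each row:
  row 0: fits
  row 1: fits
  row 2: fits
  row 3: fits
  row 4: fits
  row 5: blocked -> lock at row 4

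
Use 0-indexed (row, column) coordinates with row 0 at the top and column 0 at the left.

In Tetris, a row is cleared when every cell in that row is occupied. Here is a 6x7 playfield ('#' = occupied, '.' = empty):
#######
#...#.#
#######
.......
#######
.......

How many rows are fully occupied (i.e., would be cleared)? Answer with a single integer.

Check each row:
  row 0: 0 empty cells -> FULL (clear)
  row 1: 4 empty cells -> not full
  row 2: 0 empty cells -> FULL (clear)
  row 3: 7 empty cells -> not full
  row 4: 0 empty cells -> FULL (clear)
  row 5: 7 empty cells -> not full
Total rows cleared: 3

Answer: 3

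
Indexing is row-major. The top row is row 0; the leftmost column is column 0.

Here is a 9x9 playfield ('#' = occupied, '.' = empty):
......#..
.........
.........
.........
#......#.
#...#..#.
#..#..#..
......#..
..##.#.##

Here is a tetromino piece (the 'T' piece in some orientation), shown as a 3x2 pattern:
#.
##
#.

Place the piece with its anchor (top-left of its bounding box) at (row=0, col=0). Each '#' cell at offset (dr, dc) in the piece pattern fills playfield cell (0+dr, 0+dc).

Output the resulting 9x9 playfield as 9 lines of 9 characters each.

Fill (0+0,0+0) = (0,0)
Fill (0+1,0+0) = (1,0)
Fill (0+1,0+1) = (1,1)
Fill (0+2,0+0) = (2,0)

Answer: #.....#..
##.......
#........
.........
#......#.
#...#..#.
#..#..#..
......#..
..##.#.##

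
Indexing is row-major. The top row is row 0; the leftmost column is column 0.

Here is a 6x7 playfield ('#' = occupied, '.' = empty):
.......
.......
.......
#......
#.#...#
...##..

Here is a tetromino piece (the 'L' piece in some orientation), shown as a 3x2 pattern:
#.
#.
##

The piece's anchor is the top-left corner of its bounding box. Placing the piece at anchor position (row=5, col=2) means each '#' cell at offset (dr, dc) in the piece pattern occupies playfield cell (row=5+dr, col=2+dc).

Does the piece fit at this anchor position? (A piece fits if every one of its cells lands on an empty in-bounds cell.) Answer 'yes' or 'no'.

Check each piece cell at anchor (5, 2):
  offset (0,0) -> (5,2): empty -> OK
  offset (1,0) -> (6,2): out of bounds -> FAIL
  offset (2,0) -> (7,2): out of bounds -> FAIL
  offset (2,1) -> (7,3): out of bounds -> FAIL
All cells valid: no

Answer: no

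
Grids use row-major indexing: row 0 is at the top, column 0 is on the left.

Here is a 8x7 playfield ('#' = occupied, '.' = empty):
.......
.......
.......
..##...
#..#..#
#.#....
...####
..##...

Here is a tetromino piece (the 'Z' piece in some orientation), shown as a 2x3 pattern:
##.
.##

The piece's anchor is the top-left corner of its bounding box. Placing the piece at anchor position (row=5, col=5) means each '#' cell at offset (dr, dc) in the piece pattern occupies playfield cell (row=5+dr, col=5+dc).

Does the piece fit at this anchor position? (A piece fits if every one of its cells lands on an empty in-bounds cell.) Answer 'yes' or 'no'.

Check each piece cell at anchor (5, 5):
  offset (0,0) -> (5,5): empty -> OK
  offset (0,1) -> (5,6): empty -> OK
  offset (1,1) -> (6,6): occupied ('#') -> FAIL
  offset (1,2) -> (6,7): out of bounds -> FAIL
All cells valid: no

Answer: no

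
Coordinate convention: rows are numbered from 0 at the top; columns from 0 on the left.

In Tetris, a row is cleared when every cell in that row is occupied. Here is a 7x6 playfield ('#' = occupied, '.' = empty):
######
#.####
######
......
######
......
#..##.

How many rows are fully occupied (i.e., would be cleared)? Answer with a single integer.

Answer: 3

Derivation:
Check each row:
  row 0: 0 empty cells -> FULL (clear)
  row 1: 1 empty cell -> not full
  row 2: 0 empty cells -> FULL (clear)
  row 3: 6 empty cells -> not full
  row 4: 0 empty cells -> FULL (clear)
  row 5: 6 empty cells -> not full
  row 6: 3 empty cells -> not full
Total rows cleared: 3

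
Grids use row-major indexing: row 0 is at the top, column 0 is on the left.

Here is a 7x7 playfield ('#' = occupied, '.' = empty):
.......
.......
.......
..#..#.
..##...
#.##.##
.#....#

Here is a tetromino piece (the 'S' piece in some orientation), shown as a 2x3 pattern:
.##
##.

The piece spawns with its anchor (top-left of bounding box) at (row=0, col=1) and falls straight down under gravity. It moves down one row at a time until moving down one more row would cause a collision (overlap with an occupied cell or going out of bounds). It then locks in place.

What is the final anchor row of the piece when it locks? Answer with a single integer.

Spawn at (row=0, col=1). Try each row:
  row 0: fits
  row 1: fits
  row 2: blocked -> lock at row 1

Answer: 1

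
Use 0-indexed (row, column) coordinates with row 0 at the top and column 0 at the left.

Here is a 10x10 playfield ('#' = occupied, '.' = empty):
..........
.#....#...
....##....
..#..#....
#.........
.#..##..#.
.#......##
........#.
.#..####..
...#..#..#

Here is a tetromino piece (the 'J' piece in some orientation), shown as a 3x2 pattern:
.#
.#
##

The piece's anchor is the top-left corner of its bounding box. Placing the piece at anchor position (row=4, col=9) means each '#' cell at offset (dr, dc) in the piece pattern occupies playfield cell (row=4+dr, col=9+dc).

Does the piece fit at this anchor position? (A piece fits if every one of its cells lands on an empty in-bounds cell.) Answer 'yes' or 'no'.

Answer: no

Derivation:
Check each piece cell at anchor (4, 9):
  offset (0,1) -> (4,10): out of bounds -> FAIL
  offset (1,1) -> (5,10): out of bounds -> FAIL
  offset (2,0) -> (6,9): occupied ('#') -> FAIL
  offset (2,1) -> (6,10): out of bounds -> FAIL
All cells valid: no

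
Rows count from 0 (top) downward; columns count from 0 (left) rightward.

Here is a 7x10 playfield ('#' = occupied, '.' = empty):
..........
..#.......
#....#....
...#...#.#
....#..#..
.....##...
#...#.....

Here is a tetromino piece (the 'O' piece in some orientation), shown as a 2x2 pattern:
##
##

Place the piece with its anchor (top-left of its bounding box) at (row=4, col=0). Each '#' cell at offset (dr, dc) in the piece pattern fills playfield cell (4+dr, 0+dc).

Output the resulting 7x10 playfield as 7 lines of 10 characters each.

Fill (4+0,0+0) = (4,0)
Fill (4+0,0+1) = (4,1)
Fill (4+1,0+0) = (5,0)
Fill (4+1,0+1) = (5,1)

Answer: ..........
..#.......
#....#....
...#...#.#
##..#..#..
##...##...
#...#.....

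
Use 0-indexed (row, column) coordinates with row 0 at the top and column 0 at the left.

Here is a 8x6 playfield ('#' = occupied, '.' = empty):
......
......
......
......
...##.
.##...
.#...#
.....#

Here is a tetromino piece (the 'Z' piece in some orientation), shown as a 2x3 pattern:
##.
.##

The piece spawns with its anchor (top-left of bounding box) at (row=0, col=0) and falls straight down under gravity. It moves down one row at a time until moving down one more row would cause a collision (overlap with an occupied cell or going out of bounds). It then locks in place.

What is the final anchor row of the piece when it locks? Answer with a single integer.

Spawn at (row=0, col=0). Try each row:
  row 0: fits
  row 1: fits
  row 2: fits
  row 3: fits
  row 4: blocked -> lock at row 3

Answer: 3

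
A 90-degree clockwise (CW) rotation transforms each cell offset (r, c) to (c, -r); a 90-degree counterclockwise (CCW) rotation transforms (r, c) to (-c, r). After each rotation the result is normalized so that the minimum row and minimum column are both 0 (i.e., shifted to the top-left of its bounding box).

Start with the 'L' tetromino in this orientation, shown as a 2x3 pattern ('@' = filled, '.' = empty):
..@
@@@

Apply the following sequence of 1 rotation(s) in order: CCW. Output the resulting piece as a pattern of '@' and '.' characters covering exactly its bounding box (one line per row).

Start:
..@
@@@
After rotation 1 (CCW):
@@
.@
.@

Answer: @@
.@
.@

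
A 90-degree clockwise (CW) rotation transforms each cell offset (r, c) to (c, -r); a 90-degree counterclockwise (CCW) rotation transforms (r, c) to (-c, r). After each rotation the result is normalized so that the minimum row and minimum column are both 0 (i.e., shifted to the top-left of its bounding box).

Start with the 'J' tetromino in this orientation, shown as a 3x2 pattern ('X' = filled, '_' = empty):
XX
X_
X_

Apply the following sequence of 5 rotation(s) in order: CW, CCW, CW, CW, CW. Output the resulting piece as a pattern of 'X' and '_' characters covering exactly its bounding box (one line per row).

Start:
XX
X_
X_
After rotation 1 (CW):
XXX
__X
After rotation 2 (CCW):
XX
X_
X_
After rotation 3 (CW):
XXX
__X
After rotation 4 (CW):
_X
_X
XX
After rotation 5 (CW):
X__
XXX

Answer: X__
XXX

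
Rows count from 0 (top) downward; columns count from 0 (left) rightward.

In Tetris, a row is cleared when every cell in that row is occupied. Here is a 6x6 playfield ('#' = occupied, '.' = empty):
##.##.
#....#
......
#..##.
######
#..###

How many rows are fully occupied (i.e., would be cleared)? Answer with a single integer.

Check each row:
  row 0: 2 empty cells -> not full
  row 1: 4 empty cells -> not full
  row 2: 6 empty cells -> not full
  row 3: 3 empty cells -> not full
  row 4: 0 empty cells -> FULL (clear)
  row 5: 2 empty cells -> not full
Total rows cleared: 1

Answer: 1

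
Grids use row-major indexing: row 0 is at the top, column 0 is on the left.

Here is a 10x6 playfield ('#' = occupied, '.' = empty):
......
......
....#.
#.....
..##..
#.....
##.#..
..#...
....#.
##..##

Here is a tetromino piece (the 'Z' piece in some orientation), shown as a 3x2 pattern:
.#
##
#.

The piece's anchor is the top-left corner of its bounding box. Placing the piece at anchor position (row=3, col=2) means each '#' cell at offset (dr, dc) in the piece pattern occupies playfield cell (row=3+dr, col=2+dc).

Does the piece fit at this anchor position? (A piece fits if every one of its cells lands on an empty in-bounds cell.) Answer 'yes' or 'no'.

Answer: no

Derivation:
Check each piece cell at anchor (3, 2):
  offset (0,1) -> (3,3): empty -> OK
  offset (1,0) -> (4,2): occupied ('#') -> FAIL
  offset (1,1) -> (4,3): occupied ('#') -> FAIL
  offset (2,0) -> (5,2): empty -> OK
All cells valid: no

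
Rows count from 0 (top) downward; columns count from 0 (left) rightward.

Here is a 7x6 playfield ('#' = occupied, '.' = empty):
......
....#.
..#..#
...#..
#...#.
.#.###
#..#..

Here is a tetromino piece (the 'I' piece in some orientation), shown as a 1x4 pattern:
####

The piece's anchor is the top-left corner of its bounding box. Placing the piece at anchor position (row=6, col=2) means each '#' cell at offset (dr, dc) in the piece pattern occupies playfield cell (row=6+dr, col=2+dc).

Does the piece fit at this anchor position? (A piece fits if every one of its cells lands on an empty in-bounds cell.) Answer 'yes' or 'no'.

Answer: no

Derivation:
Check each piece cell at anchor (6, 2):
  offset (0,0) -> (6,2): empty -> OK
  offset (0,1) -> (6,3): occupied ('#') -> FAIL
  offset (0,2) -> (6,4): empty -> OK
  offset (0,3) -> (6,5): empty -> OK
All cells valid: no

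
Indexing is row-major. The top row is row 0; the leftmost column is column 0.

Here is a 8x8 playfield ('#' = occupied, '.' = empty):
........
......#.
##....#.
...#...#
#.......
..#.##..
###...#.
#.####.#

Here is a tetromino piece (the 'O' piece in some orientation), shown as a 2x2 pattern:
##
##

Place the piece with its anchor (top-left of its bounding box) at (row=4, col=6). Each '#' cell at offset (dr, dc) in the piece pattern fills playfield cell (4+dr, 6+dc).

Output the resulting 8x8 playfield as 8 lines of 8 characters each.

Answer: ........
......#.
##....#.
...#...#
#.....##
..#.####
###...#.
#.####.#

Derivation:
Fill (4+0,6+0) = (4,6)
Fill (4+0,6+1) = (4,7)
Fill (4+1,6+0) = (5,6)
Fill (4+1,6+1) = (5,7)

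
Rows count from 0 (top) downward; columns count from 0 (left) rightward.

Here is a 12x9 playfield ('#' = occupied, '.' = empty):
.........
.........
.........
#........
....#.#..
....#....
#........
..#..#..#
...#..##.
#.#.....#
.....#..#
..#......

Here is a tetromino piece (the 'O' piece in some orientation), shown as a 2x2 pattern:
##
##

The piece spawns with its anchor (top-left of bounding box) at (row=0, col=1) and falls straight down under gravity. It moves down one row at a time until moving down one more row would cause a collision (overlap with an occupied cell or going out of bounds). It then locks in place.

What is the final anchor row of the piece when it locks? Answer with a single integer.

Answer: 5

Derivation:
Spawn at (row=0, col=1). Try each row:
  row 0: fits
  row 1: fits
  row 2: fits
  row 3: fits
  row 4: fits
  row 5: fits
  row 6: blocked -> lock at row 5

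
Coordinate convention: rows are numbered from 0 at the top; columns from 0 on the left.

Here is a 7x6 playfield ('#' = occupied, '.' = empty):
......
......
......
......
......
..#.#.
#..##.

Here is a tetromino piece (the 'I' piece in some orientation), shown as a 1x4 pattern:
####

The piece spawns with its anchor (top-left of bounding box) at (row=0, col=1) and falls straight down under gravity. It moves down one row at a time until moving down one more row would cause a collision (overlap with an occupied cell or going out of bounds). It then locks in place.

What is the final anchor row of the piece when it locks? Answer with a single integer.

Answer: 4

Derivation:
Spawn at (row=0, col=1). Try each row:
  row 0: fits
  row 1: fits
  row 2: fits
  row 3: fits
  row 4: fits
  row 5: blocked -> lock at row 4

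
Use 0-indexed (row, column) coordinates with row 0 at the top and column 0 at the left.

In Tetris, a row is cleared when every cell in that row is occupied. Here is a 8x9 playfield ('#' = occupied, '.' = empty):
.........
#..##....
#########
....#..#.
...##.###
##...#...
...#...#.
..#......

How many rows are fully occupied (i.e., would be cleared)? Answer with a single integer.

Check each row:
  row 0: 9 empty cells -> not full
  row 1: 6 empty cells -> not full
  row 2: 0 empty cells -> FULL (clear)
  row 3: 7 empty cells -> not full
  row 4: 4 empty cells -> not full
  row 5: 6 empty cells -> not full
  row 6: 7 empty cells -> not full
  row 7: 8 empty cells -> not full
Total rows cleared: 1

Answer: 1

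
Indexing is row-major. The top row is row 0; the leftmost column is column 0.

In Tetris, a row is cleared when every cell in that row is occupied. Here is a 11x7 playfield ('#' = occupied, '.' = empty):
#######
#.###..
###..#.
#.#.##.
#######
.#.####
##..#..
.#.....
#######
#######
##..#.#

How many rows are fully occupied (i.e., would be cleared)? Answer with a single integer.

Check each row:
  row 0: 0 empty cells -> FULL (clear)
  row 1: 3 empty cells -> not full
  row 2: 3 empty cells -> not full
  row 3: 3 empty cells -> not full
  row 4: 0 empty cells -> FULL (clear)
  row 5: 2 empty cells -> not full
  row 6: 4 empty cells -> not full
  row 7: 6 empty cells -> not full
  row 8: 0 empty cells -> FULL (clear)
  row 9: 0 empty cells -> FULL (clear)
  row 10: 3 empty cells -> not full
Total rows cleared: 4

Answer: 4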